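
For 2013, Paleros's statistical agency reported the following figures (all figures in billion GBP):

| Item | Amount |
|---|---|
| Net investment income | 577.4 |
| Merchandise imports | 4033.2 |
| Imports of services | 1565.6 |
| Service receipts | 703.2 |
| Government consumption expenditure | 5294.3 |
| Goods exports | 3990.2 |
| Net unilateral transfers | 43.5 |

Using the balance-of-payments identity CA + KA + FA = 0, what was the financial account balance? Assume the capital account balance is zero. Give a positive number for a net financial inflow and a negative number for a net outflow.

Goods balance = 3990.2 - 4033.2 = -43.0
Services balance = 703.2 - 1565.6 = -862.4
Trade balance (goods + services) = -43.0 + (-862.4) = -905.4
Net primary income = 577.4
Net secondary income = 43.5
Current account = -905.4 + 577.4 + 43.5 = -284.5
Financial account = -(-284.5) = 284.5

284.5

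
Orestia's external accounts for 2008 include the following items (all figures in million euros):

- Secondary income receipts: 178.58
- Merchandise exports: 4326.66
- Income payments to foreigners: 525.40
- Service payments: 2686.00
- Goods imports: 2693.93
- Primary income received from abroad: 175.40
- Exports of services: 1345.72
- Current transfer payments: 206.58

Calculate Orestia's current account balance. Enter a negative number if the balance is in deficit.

-85.55

Goods balance = 4326.66 - 2693.93 = 1632.73
Services balance = 1345.72 - 2686.00 = -1340.28
Trade balance (goods + services) = 1632.73 + (-1340.28) = 292.45
Net primary income = 175.40 - 525.40 = -350.00
Net secondary income = 178.58 - 206.58 = -28.00
Current account = 292.45 + (-350.00) + (-28.00) = -85.55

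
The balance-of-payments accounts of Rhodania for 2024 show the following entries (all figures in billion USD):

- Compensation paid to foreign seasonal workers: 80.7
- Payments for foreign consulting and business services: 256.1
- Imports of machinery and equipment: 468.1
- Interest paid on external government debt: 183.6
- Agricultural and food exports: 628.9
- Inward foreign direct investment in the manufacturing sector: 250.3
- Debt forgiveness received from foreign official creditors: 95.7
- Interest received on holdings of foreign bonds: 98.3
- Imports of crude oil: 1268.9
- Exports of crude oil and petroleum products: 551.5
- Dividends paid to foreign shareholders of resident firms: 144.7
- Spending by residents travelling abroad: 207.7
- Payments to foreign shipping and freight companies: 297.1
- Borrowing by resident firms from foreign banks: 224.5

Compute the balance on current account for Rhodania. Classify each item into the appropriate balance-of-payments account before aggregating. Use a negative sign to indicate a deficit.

Goods: 551.5 + 628.9 - 468.1 - 1268.9 = -556.6
Services: -297.1 - 256.1 - 207.7 = -760.9
Primary income: 98.3 - 80.7 - 183.6 - 144.7 = -310.7
Current account = (-556.6) + (-760.9) + (-310.7) = -1628.2
(Excluded from the current account — financial account: inward foreign direct investment in the manufacturing sector 250.3, borrowing by resident firms from foreign banks 224.5; capital account: debt forgiveness received from foreign official creditors 95.7.)

-1628.2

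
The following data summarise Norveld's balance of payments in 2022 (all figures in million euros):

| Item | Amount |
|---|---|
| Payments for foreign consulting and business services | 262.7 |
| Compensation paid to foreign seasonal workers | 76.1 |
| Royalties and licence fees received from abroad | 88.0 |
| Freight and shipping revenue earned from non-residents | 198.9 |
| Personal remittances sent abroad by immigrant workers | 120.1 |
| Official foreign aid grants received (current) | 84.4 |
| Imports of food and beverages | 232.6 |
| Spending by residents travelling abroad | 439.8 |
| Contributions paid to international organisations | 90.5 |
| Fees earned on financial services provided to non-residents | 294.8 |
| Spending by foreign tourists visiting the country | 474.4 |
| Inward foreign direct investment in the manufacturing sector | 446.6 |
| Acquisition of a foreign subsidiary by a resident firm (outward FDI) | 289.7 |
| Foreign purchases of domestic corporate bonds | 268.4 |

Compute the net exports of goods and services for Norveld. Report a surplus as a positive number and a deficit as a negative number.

Goods: -232.6
Services: -439.8 - 262.7 + 474.4 + 198.9 + 88.0 + 294.8 = 353.6
Trade balance = -232.6 + 353.6 = 121.0
(Excluded from the trade balance — primary income: compensation paid to foreign seasonal workers 76.1; secondary income: personal remittances sent abroad by immigrant workers 120.1, official foreign aid grants received (current) 84.4, contributions paid to international organisations 90.5; financial account: inward foreign direct investment in the manufacturing sector 446.6, acquisition of a foreign subsidiary by a resident firm (outward FDI) 289.7, foreign purchases of domestic corporate bonds 268.4.)

121.0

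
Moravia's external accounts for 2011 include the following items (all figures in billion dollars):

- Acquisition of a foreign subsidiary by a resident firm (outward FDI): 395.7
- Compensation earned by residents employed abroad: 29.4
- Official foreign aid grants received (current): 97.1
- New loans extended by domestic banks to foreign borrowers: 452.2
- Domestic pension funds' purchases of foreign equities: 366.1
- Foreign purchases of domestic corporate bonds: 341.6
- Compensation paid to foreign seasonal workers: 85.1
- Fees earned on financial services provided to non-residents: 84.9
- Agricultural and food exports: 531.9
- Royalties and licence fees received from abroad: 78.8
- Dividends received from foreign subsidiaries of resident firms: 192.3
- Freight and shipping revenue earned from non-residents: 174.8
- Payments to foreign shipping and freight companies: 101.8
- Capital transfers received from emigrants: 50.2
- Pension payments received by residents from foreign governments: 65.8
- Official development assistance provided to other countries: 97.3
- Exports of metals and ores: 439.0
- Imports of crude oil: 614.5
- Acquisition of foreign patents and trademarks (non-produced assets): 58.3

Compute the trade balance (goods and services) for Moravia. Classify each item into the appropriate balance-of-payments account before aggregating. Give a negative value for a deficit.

Goods: 439.0 + 531.9 - 614.5 = 356.4
Services: 174.8 + 78.8 - 101.8 + 84.9 = 236.7
Trade balance = 356.4 + 236.7 = 593.1
(Excluded from the trade balance — financial account: acquisition of a foreign subsidiary by a resident firm (outward FDI) 395.7, new loans extended by domestic banks to foreign borrowers 452.2, domestic pension funds' purchases of foreign equities 366.1, foreign purchases of domestic corporate bonds 341.6; primary income: compensation earned by residents employed abroad 29.4, compensation paid to foreign seasonal workers 85.1, dividends received from foreign subsidiaries of resident firms 192.3; secondary income: official foreign aid grants received (current) 97.1, pension payments received by residents from foreign governments 65.8, official development assistance provided to other countries 97.3; capital account: capital transfers received from emigrants 50.2, acquisition of foreign patents and trademarks (non-produced assets) 58.3.)

593.1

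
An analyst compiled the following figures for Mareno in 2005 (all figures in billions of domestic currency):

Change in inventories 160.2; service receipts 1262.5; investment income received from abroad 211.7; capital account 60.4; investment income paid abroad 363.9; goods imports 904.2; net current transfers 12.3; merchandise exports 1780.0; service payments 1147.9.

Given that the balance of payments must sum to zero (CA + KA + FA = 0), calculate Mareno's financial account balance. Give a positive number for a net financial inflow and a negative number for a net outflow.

-910.9

Goods balance = 1780.0 - 904.2 = 875.8
Services balance = 1262.5 - 1147.9 = 114.6
Trade balance (goods + services) = 875.8 + 114.6 = 990.4
Net primary income = 211.7 - 363.9 = -152.2
Net secondary income = 12.3
Current account = 990.4 + (-152.2) + 12.3 = 850.5
Financial account = -(850.5 + 60.4) = -910.9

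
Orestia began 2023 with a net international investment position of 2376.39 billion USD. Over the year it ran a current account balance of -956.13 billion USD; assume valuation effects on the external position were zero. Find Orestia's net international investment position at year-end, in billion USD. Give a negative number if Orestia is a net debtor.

1420.26

With no valuation effects, change in NIIP = current account = -956.13
End-of-year NIIP = 2376.39 + (-956.13) = 1420.26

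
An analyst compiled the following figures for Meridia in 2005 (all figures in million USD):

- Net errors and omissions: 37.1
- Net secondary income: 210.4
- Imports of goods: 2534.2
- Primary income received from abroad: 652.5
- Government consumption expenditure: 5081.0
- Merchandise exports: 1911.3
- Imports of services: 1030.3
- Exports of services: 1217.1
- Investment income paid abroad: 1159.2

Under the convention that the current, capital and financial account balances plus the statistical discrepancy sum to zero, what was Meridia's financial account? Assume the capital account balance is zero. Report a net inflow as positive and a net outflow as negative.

695.3

Goods balance = 1911.3 - 2534.2 = -622.9
Services balance = 1217.1 - 1030.3 = 186.8
Trade balance (goods + services) = -622.9 + 186.8 = -436.1
Net primary income = 652.5 - 1159.2 = -506.7
Net secondary income = 210.4
Current account = -436.1 + (-506.7) + 210.4 = -732.4
Financial account = -(-732.4 + 37.1) = 695.3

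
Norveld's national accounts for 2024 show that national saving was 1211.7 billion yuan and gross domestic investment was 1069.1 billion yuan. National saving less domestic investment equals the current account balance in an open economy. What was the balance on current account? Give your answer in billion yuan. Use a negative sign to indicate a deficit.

142.6

CA = S - I = 1211.7 - 1069.1 = 142.6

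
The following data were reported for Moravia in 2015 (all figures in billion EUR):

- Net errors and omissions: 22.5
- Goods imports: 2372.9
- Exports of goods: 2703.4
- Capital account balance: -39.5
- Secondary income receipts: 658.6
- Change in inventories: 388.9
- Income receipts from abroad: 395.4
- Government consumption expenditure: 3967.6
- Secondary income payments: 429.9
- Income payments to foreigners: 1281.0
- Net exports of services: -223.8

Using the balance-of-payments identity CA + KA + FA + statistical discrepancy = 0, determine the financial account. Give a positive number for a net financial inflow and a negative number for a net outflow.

Goods balance = 2703.4 - 2372.9 = 330.5
Services balance = -223.8
Trade balance (goods + services) = 330.5 + (-223.8) = 106.7
Net primary income = 395.4 - 1281.0 = -885.6
Net secondary income = 658.6 - 429.9 = 228.7
Current account = 106.7 + (-885.6) + 228.7 = -550.2
Financial account = -(-550.2 + (-39.5) + 22.5) = 567.2

567.2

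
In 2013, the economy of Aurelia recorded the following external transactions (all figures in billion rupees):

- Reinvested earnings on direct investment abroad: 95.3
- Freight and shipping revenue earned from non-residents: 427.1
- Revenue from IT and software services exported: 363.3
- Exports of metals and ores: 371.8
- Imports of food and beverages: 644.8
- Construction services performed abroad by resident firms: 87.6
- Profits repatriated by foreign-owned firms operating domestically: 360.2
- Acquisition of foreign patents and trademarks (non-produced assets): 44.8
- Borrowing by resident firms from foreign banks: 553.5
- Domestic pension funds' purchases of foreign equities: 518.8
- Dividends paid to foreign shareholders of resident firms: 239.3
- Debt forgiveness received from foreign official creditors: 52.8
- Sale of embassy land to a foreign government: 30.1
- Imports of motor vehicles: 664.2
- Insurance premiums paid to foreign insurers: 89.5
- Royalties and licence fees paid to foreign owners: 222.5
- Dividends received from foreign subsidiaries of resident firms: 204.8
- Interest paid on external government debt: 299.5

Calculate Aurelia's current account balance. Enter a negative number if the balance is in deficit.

Goods: -664.2 + 371.8 - 644.8 = -937.2
Services: 427.1 - 89.5 + 87.6 + 363.3 - 222.5 = 566.0
Primary income: -299.5 - 360.2 - 239.3 + 95.3 + 204.8 = -598.9
Current account = (-937.2) + 566.0 + (-598.9) = -970.1
(Excluded from the current account — capital account: acquisition of foreign patents and trademarks (non-produced assets) 44.8, debt forgiveness received from foreign official creditors 52.8, sale of embassy land to a foreign government 30.1; financial account: borrowing by resident firms from foreign banks 553.5, domestic pension funds' purchases of foreign equities 518.8.)

-970.1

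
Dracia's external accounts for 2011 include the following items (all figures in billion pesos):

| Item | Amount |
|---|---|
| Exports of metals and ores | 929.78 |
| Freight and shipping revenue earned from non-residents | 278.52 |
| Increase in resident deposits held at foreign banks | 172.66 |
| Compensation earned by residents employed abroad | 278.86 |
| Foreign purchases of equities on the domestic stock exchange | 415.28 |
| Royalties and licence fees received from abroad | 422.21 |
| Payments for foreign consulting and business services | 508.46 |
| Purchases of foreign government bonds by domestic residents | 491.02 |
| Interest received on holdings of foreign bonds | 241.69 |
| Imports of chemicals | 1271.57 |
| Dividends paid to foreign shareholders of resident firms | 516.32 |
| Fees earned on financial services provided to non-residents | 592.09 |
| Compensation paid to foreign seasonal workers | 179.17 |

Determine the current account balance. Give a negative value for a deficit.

Goods: 929.78 - 1271.57 = -341.79
Services: -508.46 + 278.52 + 592.09 + 422.21 = 784.36
Primary income: -516.32 - 179.17 + 278.86 + 241.69 = -174.94
Current account = (-341.79) + 784.36 + (-174.94) = 267.63
(Excluded from the current account — financial account: increase in resident deposits held at foreign banks 172.66, foreign purchases of equities on the domestic stock exchange 415.28, purchases of foreign government bonds by domestic residents 491.02.)

267.63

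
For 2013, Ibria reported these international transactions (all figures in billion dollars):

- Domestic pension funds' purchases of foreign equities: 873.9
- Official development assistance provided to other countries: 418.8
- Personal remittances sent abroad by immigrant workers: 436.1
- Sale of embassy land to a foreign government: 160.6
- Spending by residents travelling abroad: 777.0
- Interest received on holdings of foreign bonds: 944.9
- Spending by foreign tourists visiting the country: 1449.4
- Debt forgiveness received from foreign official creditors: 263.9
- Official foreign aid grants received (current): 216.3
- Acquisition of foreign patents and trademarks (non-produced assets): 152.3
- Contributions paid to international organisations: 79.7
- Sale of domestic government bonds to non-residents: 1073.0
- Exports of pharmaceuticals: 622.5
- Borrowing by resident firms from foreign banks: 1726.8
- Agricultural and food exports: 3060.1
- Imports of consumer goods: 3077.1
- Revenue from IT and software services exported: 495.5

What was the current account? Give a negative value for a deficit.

2000.0

Goods: 622.5 - 3077.1 + 3060.1 = 605.5
Services: 495.5 + 1449.4 - 777.0 = 1167.9
Primary income: 944.9
Secondary income: -418.8 - 436.1 + 216.3 - 79.7 = -718.3
Current account = 605.5 + 1167.9 + 944.9 + (-718.3) = 2000.0
(Excluded from the current account — financial account: domestic pension funds' purchases of foreign equities 873.9, sale of domestic government bonds to non-residents 1073.0, borrowing by resident firms from foreign banks 1726.8; capital account: sale of embassy land to a foreign government 160.6, debt forgiveness received from foreign official creditors 263.9, acquisition of foreign patents and trademarks (non-produced assets) 152.3.)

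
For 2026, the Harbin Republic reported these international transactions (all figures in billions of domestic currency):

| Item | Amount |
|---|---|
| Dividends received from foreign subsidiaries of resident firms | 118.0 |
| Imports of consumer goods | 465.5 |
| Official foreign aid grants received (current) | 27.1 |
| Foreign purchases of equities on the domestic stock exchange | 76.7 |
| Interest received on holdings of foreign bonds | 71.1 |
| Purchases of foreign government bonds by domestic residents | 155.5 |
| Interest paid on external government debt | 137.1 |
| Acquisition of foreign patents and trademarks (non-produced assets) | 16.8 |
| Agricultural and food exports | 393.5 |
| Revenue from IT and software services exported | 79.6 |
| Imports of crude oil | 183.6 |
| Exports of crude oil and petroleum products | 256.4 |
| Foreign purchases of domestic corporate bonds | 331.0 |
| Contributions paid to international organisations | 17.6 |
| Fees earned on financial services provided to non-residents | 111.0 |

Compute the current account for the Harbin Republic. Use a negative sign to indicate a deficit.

Goods: -183.6 - 465.5 + 393.5 + 256.4 = 0.8
Services: 79.6 + 111.0 = 190.6
Primary income: -137.1 + 71.1 + 118.0 = 52.0
Secondary income: -17.6 + 27.1 = 9.5
Current account = 0.8 + 190.6 + 52.0 + 9.5 = 252.9
(Excluded from the current account — financial account: foreign purchases of equities on the domestic stock exchange 76.7, purchases of foreign government bonds by domestic residents 155.5, foreign purchases of domestic corporate bonds 331.0; capital account: acquisition of foreign patents and trademarks (non-produced assets) 16.8.)

252.9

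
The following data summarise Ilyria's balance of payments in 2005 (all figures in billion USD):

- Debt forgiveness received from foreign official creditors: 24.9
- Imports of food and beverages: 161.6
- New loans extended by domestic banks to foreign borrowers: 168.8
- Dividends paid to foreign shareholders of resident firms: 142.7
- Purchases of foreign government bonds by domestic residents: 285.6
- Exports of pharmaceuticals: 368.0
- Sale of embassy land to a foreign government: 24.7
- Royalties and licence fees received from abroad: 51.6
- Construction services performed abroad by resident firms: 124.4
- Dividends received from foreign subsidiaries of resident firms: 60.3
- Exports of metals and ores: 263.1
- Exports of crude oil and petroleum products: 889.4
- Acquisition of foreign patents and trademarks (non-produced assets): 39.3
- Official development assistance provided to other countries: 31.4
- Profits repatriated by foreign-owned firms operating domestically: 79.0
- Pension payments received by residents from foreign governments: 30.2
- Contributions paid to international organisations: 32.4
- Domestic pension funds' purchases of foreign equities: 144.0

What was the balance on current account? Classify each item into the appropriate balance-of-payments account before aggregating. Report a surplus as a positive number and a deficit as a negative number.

Goods: 368.0 + 889.4 - 161.6 + 263.1 = 1358.9
Services: 51.6 + 124.4 = 176.0
Primary income: -142.7 + 60.3 - 79.0 = -161.4
Secondary income: -31.4 - 32.4 + 30.2 = -33.6
Current account = 1358.9 + 176.0 + (-161.4) + (-33.6) = 1339.9
(Excluded from the current account — capital account: debt forgiveness received from foreign official creditors 24.9, sale of embassy land to a foreign government 24.7, acquisition of foreign patents and trademarks (non-produced assets) 39.3; financial account: new loans extended by domestic banks to foreign borrowers 168.8, purchases of foreign government bonds by domestic residents 285.6, domestic pension funds' purchases of foreign equities 144.0.)

1339.9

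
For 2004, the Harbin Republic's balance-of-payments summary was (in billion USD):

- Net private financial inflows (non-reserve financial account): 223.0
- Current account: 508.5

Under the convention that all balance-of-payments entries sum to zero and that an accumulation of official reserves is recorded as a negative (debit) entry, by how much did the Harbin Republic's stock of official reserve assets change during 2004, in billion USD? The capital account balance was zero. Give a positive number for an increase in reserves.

Official reserve transactions balance = -(508.5 + 223.0) = -731.5
An accumulation of reserves is recorded as a debit (negative entry), so the change in the stock of reserves is the negative of that balance.
Change in official reserves = -(-731.5) = 731.5

731.5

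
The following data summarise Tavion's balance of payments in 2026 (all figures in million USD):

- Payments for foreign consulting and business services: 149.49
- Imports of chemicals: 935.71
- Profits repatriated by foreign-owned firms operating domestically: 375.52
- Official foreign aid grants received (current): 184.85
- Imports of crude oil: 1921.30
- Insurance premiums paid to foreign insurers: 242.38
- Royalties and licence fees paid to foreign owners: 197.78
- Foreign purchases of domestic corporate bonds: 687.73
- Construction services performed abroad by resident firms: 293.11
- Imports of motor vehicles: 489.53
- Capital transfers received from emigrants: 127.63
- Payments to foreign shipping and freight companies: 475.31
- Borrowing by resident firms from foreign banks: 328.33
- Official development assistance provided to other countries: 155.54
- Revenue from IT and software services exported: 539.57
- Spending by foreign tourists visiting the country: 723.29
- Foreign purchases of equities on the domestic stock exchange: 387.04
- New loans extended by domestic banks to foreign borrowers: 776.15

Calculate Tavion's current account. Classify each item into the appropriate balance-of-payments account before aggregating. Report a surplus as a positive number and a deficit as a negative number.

Goods: -489.53 - 935.71 - 1921.30 = -3346.54
Services: -149.49 + 723.29 - 197.78 - 242.38 + 539.57 - 475.31 + 293.11 = 491.01
Primary income: -375.52
Secondary income: -155.54 + 184.85 = 29.31
Current account = (-3346.54) + 491.01 + (-375.52) + 29.31 = -3201.74
(Excluded from the current account — financial account: foreign purchases of domestic corporate bonds 687.73, borrowing by resident firms from foreign banks 328.33, foreign purchases of equities on the domestic stock exchange 387.04, new loans extended by domestic banks to foreign borrowers 776.15; capital account: capital transfers received from emigrants 127.63.)

-3201.74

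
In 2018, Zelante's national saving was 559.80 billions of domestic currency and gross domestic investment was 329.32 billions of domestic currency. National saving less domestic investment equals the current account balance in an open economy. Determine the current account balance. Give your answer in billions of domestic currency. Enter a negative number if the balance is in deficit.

CA = S - I = 559.80 - 329.32 = 230.48

230.48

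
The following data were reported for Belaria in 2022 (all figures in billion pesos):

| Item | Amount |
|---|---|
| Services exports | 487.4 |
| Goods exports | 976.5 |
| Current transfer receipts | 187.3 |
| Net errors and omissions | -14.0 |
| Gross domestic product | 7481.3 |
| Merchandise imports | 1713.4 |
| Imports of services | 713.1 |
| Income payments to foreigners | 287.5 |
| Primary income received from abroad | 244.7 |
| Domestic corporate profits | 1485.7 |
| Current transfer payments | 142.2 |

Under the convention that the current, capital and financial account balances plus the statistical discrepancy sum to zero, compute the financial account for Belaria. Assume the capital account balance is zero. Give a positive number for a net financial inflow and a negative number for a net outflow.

974.3

Goods balance = 976.5 - 1713.4 = -736.9
Services balance = 487.4 - 713.1 = -225.7
Trade balance (goods + services) = -736.9 + (-225.7) = -962.6
Net primary income = 244.7 - 287.5 = -42.8
Net secondary income = 187.3 - 142.2 = 45.1
Current account = -962.6 + (-42.8) + 45.1 = -960.3
Financial account = -(-960.3 + (-14.0)) = 974.3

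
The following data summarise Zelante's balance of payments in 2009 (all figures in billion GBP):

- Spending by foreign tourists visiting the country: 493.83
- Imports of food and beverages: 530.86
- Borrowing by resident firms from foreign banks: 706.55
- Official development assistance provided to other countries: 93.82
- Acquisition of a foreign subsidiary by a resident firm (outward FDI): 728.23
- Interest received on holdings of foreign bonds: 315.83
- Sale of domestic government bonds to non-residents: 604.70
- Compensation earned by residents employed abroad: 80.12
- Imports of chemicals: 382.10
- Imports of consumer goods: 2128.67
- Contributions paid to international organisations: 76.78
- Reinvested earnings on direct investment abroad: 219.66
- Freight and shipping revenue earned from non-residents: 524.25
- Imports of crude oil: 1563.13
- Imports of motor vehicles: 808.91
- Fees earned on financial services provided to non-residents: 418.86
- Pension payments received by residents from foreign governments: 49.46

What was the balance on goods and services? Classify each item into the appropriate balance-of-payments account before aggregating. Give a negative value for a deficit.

-3976.73

Goods: -808.91 - 382.10 - 1563.13 - 530.86 - 2128.67 = -5413.67
Services: 524.25 + 493.83 + 418.86 = 1436.94
Trade balance = -5413.67 + 1436.94 = -3976.73
(Excluded from the trade balance — financial account: borrowing by resident firms from foreign banks 706.55, acquisition of a foreign subsidiary by a resident firm (outward FDI) 728.23, sale of domestic government bonds to non-residents 604.70; secondary income: official development assistance provided to other countries 93.82, contributions paid to international organisations 76.78, pension payments received by residents from foreign governments 49.46; primary income: interest received on holdings of foreign bonds 315.83, compensation earned by residents employed abroad 80.12, reinvested earnings on direct investment abroad 219.66.)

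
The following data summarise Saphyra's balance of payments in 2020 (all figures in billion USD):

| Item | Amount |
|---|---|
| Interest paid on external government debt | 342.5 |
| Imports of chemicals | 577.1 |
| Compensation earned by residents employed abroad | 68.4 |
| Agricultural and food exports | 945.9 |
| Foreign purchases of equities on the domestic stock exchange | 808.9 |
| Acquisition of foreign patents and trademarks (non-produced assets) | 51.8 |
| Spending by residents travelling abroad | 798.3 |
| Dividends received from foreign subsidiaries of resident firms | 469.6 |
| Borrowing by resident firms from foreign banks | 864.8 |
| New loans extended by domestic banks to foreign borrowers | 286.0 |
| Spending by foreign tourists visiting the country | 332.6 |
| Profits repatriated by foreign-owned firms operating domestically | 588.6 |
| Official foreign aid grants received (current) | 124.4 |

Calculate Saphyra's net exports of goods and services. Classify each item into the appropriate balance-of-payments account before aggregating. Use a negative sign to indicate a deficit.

-96.9

Goods: 945.9 - 577.1 = 368.8
Services: 332.6 - 798.3 = -465.7
Trade balance = 368.8 + (-465.7) = -96.9
(Excluded from the trade balance — primary income: interest paid on external government debt 342.5, compensation earned by residents employed abroad 68.4, dividends received from foreign subsidiaries of resident firms 469.6, profits repatriated by foreign-owned firms operating domestically 588.6; financial account: foreign purchases of equities on the domestic stock exchange 808.9, borrowing by resident firms from foreign banks 864.8, new loans extended by domestic banks to foreign borrowers 286.0; capital account: acquisition of foreign patents and trademarks (non-produced assets) 51.8; secondary income: official foreign aid grants received (current) 124.4.)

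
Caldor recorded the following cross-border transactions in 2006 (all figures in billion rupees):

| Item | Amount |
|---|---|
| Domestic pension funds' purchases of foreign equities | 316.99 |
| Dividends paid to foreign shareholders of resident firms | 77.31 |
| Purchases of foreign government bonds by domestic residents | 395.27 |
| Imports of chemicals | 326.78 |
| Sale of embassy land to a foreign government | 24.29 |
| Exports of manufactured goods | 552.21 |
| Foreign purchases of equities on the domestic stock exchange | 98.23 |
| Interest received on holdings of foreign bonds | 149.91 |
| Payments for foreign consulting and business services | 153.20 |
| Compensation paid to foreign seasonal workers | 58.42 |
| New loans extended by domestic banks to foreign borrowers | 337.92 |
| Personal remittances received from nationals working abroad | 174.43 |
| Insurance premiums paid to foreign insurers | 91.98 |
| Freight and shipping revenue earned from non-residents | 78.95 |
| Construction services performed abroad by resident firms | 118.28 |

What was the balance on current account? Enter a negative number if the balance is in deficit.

Goods: -326.78 + 552.21 = 225.43
Services: -153.20 + 118.28 - 91.98 + 78.95 = -47.95
Primary income: -58.42 + 149.91 - 77.31 = 14.18
Secondary income: 174.43
Current account = 225.43 + (-47.95) + 14.18 + 174.43 = 366.09
(Excluded from the current account — financial account: domestic pension funds' purchases of foreign equities 316.99, purchases of foreign government bonds by domestic residents 395.27, foreign purchases of equities on the domestic stock exchange 98.23, new loans extended by domestic banks to foreign borrowers 337.92; capital account: sale of embassy land to a foreign government 24.29.)

366.09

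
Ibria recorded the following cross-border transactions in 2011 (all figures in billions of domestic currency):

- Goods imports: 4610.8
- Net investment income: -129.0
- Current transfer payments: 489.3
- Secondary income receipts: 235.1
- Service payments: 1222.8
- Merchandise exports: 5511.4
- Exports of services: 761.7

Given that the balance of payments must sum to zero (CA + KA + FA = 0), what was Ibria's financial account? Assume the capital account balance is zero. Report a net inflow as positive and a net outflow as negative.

-56.3

Goods balance = 5511.4 - 4610.8 = 900.6
Services balance = 761.7 - 1222.8 = -461.1
Trade balance (goods + services) = 900.6 + (-461.1) = 439.5
Net primary income = -129.0
Net secondary income = 235.1 - 489.3 = -254.2
Current account = 439.5 + (-129.0) + (-254.2) = 56.3
Financial account = -(56.3) = -56.3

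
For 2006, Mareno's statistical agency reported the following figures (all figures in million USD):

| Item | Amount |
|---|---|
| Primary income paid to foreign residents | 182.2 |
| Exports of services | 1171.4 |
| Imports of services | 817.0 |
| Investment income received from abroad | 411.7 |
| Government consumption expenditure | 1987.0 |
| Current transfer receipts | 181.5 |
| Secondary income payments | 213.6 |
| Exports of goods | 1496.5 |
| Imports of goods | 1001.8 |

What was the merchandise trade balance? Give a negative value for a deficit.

494.7

Goods balance = 1496.5 - 1001.8 = 494.7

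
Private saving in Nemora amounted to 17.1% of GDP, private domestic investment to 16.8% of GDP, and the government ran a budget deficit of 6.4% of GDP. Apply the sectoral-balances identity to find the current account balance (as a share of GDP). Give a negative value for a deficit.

By the sectoral-balances identity, CA = (S_private - I) + (T - G).
Private balance = 17.1 - 16.8 = 0.3
Government balance (T - G) = -6.4
CA = 0.3 + (-6.4) = -6.1

-6.1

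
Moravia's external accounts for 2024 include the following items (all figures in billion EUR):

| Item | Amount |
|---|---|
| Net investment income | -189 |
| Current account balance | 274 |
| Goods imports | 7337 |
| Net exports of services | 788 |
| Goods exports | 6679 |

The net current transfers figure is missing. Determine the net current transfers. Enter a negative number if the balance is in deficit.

333

Current account = goods balance + services balance + net primary income + net secondary income
Sum of the known components = -59
Net current transfers = CA - (known components) = 274 - (-59) = 333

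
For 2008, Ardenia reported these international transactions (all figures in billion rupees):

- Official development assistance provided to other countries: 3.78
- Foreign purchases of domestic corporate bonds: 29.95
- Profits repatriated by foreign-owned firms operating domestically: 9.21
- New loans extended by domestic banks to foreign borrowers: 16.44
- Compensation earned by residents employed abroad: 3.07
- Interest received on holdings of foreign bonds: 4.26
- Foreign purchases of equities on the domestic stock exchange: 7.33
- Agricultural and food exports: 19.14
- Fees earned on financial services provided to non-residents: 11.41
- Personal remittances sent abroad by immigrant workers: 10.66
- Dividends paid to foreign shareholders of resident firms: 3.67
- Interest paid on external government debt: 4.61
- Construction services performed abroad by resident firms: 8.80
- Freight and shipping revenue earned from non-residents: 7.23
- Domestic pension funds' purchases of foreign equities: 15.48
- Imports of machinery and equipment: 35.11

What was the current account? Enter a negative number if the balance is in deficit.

-13.13

Goods: -35.11 + 19.14 = -15.97
Services: 11.41 + 8.80 + 7.23 = 27.44
Primary income: 4.26 - 3.67 - 4.61 + 3.07 - 9.21 = -10.16
Secondary income: -3.78 - 10.66 = -14.44
Current account = (-15.97) + 27.44 + (-10.16) + (-14.44) = -13.13
(Excluded from the current account — financial account: foreign purchases of domestic corporate bonds 29.95, new loans extended by domestic banks to foreign borrowers 16.44, foreign purchases of equities on the domestic stock exchange 7.33, domestic pension funds' purchases of foreign equities 15.48.)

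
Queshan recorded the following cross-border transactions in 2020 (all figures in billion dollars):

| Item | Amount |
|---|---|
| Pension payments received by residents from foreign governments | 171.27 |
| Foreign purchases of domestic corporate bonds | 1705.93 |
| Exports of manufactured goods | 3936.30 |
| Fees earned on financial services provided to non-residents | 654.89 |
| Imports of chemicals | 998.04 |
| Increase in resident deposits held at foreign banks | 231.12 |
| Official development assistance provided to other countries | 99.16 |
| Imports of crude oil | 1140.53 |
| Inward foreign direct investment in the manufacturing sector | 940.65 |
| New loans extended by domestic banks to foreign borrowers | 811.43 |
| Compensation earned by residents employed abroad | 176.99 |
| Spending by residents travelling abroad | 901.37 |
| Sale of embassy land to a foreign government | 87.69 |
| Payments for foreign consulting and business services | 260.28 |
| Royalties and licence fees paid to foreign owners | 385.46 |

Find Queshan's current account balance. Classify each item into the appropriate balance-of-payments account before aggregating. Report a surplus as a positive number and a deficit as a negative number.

Goods: -998.04 - 1140.53 + 3936.30 = 1797.73
Services: -385.46 + 654.89 - 901.37 - 260.28 = -892.22
Primary income: 176.99
Secondary income: -99.16 + 171.27 = 72.11
Current account = 1797.73 + (-892.22) + 176.99 + 72.11 = 1154.61
(Excluded from the current account — financial account: foreign purchases of domestic corporate bonds 1705.93, increase in resident deposits held at foreign banks 231.12, inward foreign direct investment in the manufacturing sector 940.65, new loans extended by domestic banks to foreign borrowers 811.43; capital account: sale of embassy land to a foreign government 87.69.)

1154.61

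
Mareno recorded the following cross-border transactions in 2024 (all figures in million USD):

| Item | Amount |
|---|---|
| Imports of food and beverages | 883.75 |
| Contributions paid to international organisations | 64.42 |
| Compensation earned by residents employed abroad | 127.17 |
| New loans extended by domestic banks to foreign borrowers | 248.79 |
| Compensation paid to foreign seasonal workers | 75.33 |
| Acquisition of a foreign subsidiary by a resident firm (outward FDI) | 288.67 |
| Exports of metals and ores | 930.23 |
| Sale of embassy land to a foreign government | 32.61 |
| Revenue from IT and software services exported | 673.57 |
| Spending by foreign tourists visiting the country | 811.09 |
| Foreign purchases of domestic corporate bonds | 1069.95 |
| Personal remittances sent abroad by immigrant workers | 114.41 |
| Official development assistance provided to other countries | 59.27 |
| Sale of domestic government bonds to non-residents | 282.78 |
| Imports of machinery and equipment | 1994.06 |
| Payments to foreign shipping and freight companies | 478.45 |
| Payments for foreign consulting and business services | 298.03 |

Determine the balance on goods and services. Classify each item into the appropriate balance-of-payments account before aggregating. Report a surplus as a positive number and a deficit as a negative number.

Goods: -1994.06 - 883.75 + 930.23 = -1947.58
Services: 673.57 + 811.09 - 478.45 - 298.03 = 708.18
Trade balance = -1947.58 + 708.18 = -1239.40
(Excluded from the trade balance — secondary income: contributions paid to international organisations 64.42, personal remittances sent abroad by immigrant workers 114.41, official development assistance provided to other countries 59.27; primary income: compensation earned by residents employed abroad 127.17, compensation paid to foreign seasonal workers 75.33; financial account: new loans extended by domestic banks to foreign borrowers 248.79, acquisition of a foreign subsidiary by a resident firm (outward FDI) 288.67, foreign purchases of domestic corporate bonds 1069.95, sale of domestic government bonds to non-residents 282.78; capital account: sale of embassy land to a foreign government 32.61.)

-1239.40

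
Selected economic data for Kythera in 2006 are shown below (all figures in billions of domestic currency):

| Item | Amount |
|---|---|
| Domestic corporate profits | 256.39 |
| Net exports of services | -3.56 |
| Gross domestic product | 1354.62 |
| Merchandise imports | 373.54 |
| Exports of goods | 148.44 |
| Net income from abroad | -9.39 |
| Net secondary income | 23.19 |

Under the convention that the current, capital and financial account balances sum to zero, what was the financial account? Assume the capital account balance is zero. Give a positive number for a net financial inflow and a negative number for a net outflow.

Goods balance = 148.44 - 373.54 = -225.10
Services balance = -3.56
Trade balance (goods + services) = -225.10 + (-3.56) = -228.66
Net primary income = -9.39
Net secondary income = 23.19
Current account = -228.66 + (-9.39) + 23.19 = -214.86
Financial account = -(-214.86) = 214.86

214.86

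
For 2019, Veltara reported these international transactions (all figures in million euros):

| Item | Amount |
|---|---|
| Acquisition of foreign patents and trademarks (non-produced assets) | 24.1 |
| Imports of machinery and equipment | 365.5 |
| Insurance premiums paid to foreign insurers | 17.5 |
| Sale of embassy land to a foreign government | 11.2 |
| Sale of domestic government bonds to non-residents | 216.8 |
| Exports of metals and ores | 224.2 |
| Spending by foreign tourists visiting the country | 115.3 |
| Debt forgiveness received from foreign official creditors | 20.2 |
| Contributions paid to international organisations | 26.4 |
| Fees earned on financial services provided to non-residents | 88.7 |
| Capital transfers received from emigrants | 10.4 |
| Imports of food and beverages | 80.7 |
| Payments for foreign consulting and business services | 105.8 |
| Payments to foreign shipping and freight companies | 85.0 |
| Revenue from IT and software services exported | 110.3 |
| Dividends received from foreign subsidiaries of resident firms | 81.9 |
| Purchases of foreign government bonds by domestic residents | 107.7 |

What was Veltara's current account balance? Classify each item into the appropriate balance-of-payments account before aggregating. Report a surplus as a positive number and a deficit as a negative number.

-60.5

Goods: -80.7 + 224.2 - 365.5 = -222.0
Services: 110.3 - 17.5 - 85.0 + 88.7 - 105.8 + 115.3 = 106.0
Primary income: 81.9
Secondary income: -26.4
Current account = (-222.0) + 106.0 + 81.9 + (-26.4) = -60.5
(Excluded from the current account — capital account: acquisition of foreign patents and trademarks (non-produced assets) 24.1, sale of embassy land to a foreign government 11.2, debt forgiveness received from foreign official creditors 20.2, capital transfers received from emigrants 10.4; financial account: sale of domestic government bonds to non-residents 216.8, purchases of foreign government bonds by domestic residents 107.7.)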